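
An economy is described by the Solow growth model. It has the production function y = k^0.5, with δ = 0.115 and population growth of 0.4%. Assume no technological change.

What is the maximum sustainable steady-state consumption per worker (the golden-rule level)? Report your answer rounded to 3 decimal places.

At the golden rule, f'(k) = n + δ, so α·k^(α−1) = n + δ and k_gold = (α/(n + δ))^(1/(1−α)).
k_gold = (0.5/0.119)^(1/0.5) = 4.2017^2 ≈ 17.6543
c_gold = f(k_gold) − (n + δ)·k_gold = 4.2017 − 0.119×17.6543 ≈ 2.1008

c_gold ≈ 2.101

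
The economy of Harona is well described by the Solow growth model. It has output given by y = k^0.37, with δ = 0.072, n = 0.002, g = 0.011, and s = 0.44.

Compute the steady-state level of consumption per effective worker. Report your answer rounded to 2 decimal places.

In steady state, investment equals break-even investment: s·k^α = (n + g + δ)·k.
Rearranging, k^(1−α) = s / (n + g + δ).
k^0.63 = 0.44 / (0.002 + 0.011 + 0.072) = 0.44 / 0.085 = 5.1765
k* = 5.1765^(1/0.63) ≈ 13.5954
y* = (k*)^α = 13.5954^0.37 ≈ 2.6264
c* = (1 − s)·y* = (1 − 0.44) × 2.6264 ≈ 1.4708

c* = 1.47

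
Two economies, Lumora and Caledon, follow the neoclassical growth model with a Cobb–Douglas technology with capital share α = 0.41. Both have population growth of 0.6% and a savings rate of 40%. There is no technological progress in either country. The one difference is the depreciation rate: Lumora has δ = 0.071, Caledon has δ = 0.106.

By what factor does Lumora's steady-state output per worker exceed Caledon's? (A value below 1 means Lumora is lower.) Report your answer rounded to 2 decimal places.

Steady-state y* = [s/(n + δ)]^(α/(1−α)), so the ratio is [ (s_L/(n + δ)_L) / (s_C/(n + δ)_C) ]^0.6949.
s_L/(n + δ)_L = 0.40/0.077 = 5.1948; s_C/(n + δ)_C = 0.40/0.112 = 3.5714.
Ratio = (5.1948/3.5714)^0.6949 = 1.4546^0.6949 ≈ 1.2974

y*_L / y*_C ≈ 1.30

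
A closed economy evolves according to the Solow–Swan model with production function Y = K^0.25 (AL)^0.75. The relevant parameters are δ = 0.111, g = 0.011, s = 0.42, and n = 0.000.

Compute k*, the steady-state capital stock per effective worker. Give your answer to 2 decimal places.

In steady state, investment equals break-even investment: s·k^α = (n + g + δ)·k.
Dividing both sides by k: k^(1−α) = s / (n + g + δ).
k^0.75 = 0.42 / (0.000 + 0.011 + 0.111) = 0.42 / 0.122 = 3.4426
k* = 3.4426^(1/0.75) ≈ 5.1981

k* = 5.20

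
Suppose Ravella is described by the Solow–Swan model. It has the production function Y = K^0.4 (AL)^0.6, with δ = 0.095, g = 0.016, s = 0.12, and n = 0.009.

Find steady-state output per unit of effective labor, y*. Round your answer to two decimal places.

y* = 1.00

In steady state, investment equals break-even investment: s·k^α = (n + g + δ)·k.
Dividing both sides by k: k^(1−α) = s / (n + g + δ).
k^0.6 = 0.12 / (0.009 + 0.016 + 0.095) = 0.12 / 0.120 = 1.0000
k* = 1.0000^(1/0.6) ≈ 1.0000
y* = (k*)^α = 1.0000^0.4 ≈ 1.0000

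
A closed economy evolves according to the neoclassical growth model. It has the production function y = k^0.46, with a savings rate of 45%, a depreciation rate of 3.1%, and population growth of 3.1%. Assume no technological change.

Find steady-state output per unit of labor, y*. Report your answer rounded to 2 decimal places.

Steady state requires s·f(k) = (n + δ)·k, i.e. s·k^α = (n + δ)·k.
Dividing both sides by k: k^(1−α) = s / (n + δ).
k^0.54 = 0.45 / (0.031 + 0.031) = 0.45 / 0.062 = 7.2581
k* = 7.2581^(1/0.54) ≈ 39.2750
y* = (k*)^α = 39.2750^0.46 ≈ 5.4112

y* ≈ 5.41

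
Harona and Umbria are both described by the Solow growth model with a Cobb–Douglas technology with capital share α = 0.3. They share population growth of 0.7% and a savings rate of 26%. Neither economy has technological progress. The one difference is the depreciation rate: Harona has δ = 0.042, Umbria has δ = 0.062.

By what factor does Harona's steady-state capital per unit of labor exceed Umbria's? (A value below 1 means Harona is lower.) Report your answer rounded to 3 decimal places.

k*_H / k*_U ≈ 1.631

Steady-state k* = [s/(n + δ)]^(1/(1−α)), so the ratio is [ (s_H/(n + δ)_H) / (s_U/(n + δ)_U) ]^1.4286.
s_H/(n + δ)_H = 0.26/0.049 = 5.3061; s_U/(n + δ)_U = 0.26/0.069 = 3.7681.
Ratio = (5.3061/3.7681)^1.4286 = 1.4082^1.4286 ≈ 1.6307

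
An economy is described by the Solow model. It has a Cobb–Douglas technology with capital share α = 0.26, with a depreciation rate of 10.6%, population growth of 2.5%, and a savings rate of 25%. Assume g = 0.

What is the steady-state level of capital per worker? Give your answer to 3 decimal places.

k* ≈ 2.395

In steady state, investment equals break-even investment: s·k^α = (n + δ)·k.
Rearranging, k^(1−α) = s / (n + δ).
k^0.74 = 0.25 / (0.025 + 0.106) = 0.25 / 0.131 = 1.9084
k* = 1.9084^(1/0.74) ≈ 2.3949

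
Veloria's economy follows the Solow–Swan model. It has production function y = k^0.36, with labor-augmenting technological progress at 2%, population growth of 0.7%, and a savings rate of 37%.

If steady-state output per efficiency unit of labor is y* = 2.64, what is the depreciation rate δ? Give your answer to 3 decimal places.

Steady state requires s·f(k) = (n + g + δ)·k, i.e. s·k^α = (n + g + δ)·k.
Since y* = [s/(n + g + δ)]^(α/(1−α)), we have s/(n + g + δ) = (y*)^((1−α)/α) = 2.64^1.7778 = 5.6173.
Therefore n + g + δ = s / 5.6173 = 0.37 / 5.6173 = 0.0659, so δ = 0.0659 − 0.027 = 0.0389.

δ ≈ 0.039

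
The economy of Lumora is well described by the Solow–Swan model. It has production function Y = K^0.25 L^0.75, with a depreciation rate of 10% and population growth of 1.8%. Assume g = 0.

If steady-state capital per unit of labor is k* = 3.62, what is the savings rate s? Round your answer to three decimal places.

s ≈ 0.310

Steady state requires s·f(k) = (n + δ)·k, i.e. s·k^α = (n + δ)·k.
So s / (n + δ) = (k*)^(1−α) = 3.62^0.75 = 2.6244.
Therefore s = 2.6244 × (n + δ) = 2.6244 × 0.118 = 0.3097.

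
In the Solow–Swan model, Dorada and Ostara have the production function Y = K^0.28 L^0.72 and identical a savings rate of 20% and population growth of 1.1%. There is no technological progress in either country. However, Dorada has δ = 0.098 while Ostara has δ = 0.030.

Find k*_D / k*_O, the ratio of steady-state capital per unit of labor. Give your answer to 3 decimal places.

Steady-state k* = [s/(n + δ)]^(1/(1−α)), so the ratio is [ (s_D/(n + δ)_D) / (s_O/(n + δ)_O) ]^1.3889.
s_D/(n + δ)_D = 0.20/0.109 = 1.8349; s_O/(n + δ)_O = 0.20/0.041 = 4.8780.
Ratio = (1.8349/4.8780)^1.3889 = 0.3762^1.3889 ≈ 0.2572

ratio ≈ 0.257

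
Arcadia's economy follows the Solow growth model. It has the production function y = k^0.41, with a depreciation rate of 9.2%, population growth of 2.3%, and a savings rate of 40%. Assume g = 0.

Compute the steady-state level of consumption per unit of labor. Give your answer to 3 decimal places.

c* ≈ 1.427

At the steady state, Δk = 0, so s·k^α = (n + δ)·k.
Dividing both sides by k: k^(1−α) = s / (n + δ).
k^0.59 = 0.40 / (0.023 + 0.092) = 0.40 / 0.115 = 3.4783
k* = 3.4783^(1/0.59) ≈ 8.2713
y* = (k*)^α = 8.2713^0.41 ≈ 2.3780
c* = (1 − s)·y* = (1 − 0.40) × 2.3780 ≈ 1.4268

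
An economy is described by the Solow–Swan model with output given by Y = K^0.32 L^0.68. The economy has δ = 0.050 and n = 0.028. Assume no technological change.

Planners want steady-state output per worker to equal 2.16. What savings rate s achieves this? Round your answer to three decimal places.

Steady state requires s·f(k) = (n + δ)·k, i.e. s·k^α = (n + δ)·k.
Since y* = [s/(n + δ)]^(α/(1−α)), we have s/(n + δ) = (y*)^((1−α)/α) = 2.16^2.125 = 5.1371.
Therefore s = 5.1371 × (n + δ) = 5.1371 × 0.078 = 0.4007.

s ≈ 0.401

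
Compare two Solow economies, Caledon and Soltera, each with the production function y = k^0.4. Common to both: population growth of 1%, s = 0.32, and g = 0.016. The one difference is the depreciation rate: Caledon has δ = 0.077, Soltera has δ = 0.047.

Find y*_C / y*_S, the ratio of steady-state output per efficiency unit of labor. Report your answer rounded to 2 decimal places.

Steady-state y* = [s/(n + g + δ)]^(α/(1−α)), so the ratio is [ (s_C/(n + g + δ)_C) / (s_S/(n + g + δ)_S) ]^0.6667.
s_C/(n + g + δ)_C = 0.32/0.103 = 3.1068; s_S/(n + g + δ)_S = 0.32/0.073 = 4.3836.
Ratio = (3.1068/4.3836)^0.6667 = 0.7087^0.6667 ≈ 0.7949

ratio ≈ 0.79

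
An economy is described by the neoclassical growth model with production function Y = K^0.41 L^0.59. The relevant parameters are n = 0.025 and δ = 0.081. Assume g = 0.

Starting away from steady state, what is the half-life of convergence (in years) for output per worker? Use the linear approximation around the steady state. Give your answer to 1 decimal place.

Near the steady state the convergence rate is λ = (1 − α)(n + δ).
λ = (1 − 0.41) × 0.106 = 0.59 × 0.106 = 0.06254
Half-life = ln 2 / λ = 0.6931 / 0.06254 ≈ 11.08 years

half-life ≈ 11.1 years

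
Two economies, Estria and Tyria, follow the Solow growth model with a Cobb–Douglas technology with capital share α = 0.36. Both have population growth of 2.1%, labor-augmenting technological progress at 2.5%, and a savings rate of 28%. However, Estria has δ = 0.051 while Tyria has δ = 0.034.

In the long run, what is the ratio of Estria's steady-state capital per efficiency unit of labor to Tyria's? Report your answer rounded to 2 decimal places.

Steady-state k* = [s/(n + g + δ)]^(1/(1−α)), so the ratio is [ (s_E/(n + g + δ)_E) / (s_T/(n + g + δ)_T) ]^1.5625.
s_E/(n + g + δ)_E = 0.28/0.097 = 2.8866; s_T/(n + g + δ)_T = 0.28/0.080 = 3.5000.
Ratio = (2.8866/3.5000)^1.5625 = 0.8247^1.5625 ≈ 0.7400

k*_E / k*_T ≈ 0.74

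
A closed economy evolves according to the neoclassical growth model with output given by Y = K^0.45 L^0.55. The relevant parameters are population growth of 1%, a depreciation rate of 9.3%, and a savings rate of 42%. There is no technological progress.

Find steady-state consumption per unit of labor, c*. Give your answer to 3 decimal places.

c* = 1.832

In steady state, investment equals break-even investment: s·k^α = (n + δ)·k.
Dividing both sides by k: k^(1−α) = s / (n + δ).
k^0.55 = 0.42 / (0.010 + 0.093) = 0.42 / 0.103 = 4.0777
k* = 4.0777^(1/0.55) ≈ 12.8779
y* = (k*)^α = 12.8779^0.45 ≈ 3.1581
c* = (1 − s)·y* = (1 − 0.42) × 3.1581 ≈ 1.8317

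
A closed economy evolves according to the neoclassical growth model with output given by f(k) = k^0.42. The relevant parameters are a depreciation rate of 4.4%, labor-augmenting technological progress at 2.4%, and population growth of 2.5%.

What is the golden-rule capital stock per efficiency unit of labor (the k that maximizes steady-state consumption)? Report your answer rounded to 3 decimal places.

The golden rule sets f'(k) = n + g + δ, i.e. α·k^(α−1) = n + g + δ.
So k^(1−α) = α / (n + g + δ) = 0.42 / 0.093 = 4.5161.
k_gold = 4.5161^(1/0.58) ≈ 13.4556

k_gold ≈ 13.456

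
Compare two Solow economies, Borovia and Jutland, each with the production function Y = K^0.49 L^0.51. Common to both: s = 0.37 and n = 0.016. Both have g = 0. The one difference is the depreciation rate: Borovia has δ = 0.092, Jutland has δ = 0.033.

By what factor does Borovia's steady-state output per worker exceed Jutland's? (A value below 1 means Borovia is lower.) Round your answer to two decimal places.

Steady-state y* = [s/(n + δ)]^(α/(1−α)), so the ratio is [ (s_B/(n + δ)_B) / (s_J/(n + δ)_J) ]^0.9608.
s_B/(n + δ)_B = 0.37/0.108 = 3.4259; s_J/(n + δ)_J = 0.37/0.049 = 7.5510.
Ratio = (3.4259/7.5510)^0.9608 = 0.4537^0.9608 ≈ 0.4680

ratio ≈ 0.47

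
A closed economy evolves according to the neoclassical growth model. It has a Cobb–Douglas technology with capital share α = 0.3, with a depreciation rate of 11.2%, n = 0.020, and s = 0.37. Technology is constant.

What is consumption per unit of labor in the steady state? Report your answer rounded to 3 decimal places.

c* ≈ 0.980

In steady state, investment equals break-even investment: s·k^α = (n + δ)·k.
Dividing both sides by k: k^(1−α) = s / (n + δ).
k^0.7 = 0.37 / (0.020 + 0.112) = 0.37 / 0.132 = 2.8030
k* = 2.8030^(1/0.7) ≈ 4.3597
y* = (k*)^α = 4.3597^0.3 ≈ 1.5554
c* = (1 − s)·y* = (1 − 0.37) × 1.5554 ≈ 0.9799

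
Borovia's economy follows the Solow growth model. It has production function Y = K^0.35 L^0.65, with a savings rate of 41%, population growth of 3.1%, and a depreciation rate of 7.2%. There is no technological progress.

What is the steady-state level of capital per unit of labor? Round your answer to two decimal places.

k* ≈ 8.38

In steady state, investment equals break-even investment: s·k^α = (n + δ)·k.
Rearranging, k^(1−α) = s / (n + δ).
k^0.65 = 0.41 / (0.031 + 0.072) = 0.41 / 0.103 = 3.9806
k* = 3.9806^(1/0.65) ≈ 8.3752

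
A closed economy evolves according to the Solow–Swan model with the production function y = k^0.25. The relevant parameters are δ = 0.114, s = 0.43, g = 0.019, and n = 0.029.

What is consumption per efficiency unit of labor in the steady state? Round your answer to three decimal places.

At the steady state, Δk = 0, so s·k^α = (n + g + δ)·k.
Rearranging, k^(1−α) = s / (n + g + δ).
k^0.75 = 0.43 / (0.029 + 0.019 + 0.114) = 0.43 / 0.162 = 2.6543
k* = 2.6543^(1/0.75) ≈ 3.6751
y* = (k*)^α = 3.6751^0.25 ≈ 1.3846
c* = (1 − s)·y* = (1 − 0.43) × 1.3846 ≈ 0.7892

c* ≈ 0.789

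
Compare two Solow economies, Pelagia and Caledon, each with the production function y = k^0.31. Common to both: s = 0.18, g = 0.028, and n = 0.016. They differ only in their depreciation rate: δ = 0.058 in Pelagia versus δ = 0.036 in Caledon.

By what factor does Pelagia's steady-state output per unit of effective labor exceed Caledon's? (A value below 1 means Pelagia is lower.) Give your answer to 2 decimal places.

Steady-state y* = [s/(n + g + δ)]^(α/(1−α)), so the ratio is [ (s_P/(n + g + δ)_P) / (s_C/(n + g + δ)_C) ]^0.4493.
s_P/(n + g + δ)_P = 0.18/0.102 = 1.7647; s_C/(n + g + δ)_C = 0.18/0.080 = 2.2500.
Ratio = (1.7647/2.2500)^0.4493 = 0.7843^0.4493 ≈ 0.8966

y*_P / y*_C ≈ 0.90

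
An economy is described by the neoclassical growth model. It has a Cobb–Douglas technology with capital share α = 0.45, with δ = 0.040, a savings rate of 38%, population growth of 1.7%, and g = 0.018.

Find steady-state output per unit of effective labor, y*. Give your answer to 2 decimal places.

y* ≈ 3.77

In steady state, investment equals break-even investment: s·k^α = (n + g + δ)·k.
Rearranging, k^(1−α) = s / (n + g + δ).
k^0.55 = 0.38 / (0.017 + 0.018 + 0.040) = 0.38 / 0.075 = 5.0667
k* = 5.0667^(1/0.55) ≈ 19.1125
y* = (k*)^α = 19.1125^0.45 ≈ 3.7722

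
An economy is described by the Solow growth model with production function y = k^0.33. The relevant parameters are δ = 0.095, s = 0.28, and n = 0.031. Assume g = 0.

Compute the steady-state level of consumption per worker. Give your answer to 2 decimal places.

c* = 1.07

Steady state requires s·f(k) = (n + δ)·k, i.e. s·k^α = (n + δ)·k.
Dividing both sides by k: k^(1−α) = s / (n + δ).
k^0.67 = 0.28 / (0.031 + 0.095) = 0.28 / 0.126 = 2.2222
k* = 2.2222^(1/0.67) ≈ 3.2930
y* = (k*)^α = 3.2930^0.33 ≈ 1.4819
c* = (1 − s)·y* = (1 − 0.28) × 1.4819 ≈ 1.0670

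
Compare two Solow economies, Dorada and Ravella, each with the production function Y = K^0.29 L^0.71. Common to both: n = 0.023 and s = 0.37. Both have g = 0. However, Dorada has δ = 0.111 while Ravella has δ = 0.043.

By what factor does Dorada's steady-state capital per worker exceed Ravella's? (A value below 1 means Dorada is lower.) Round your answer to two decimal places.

Steady-state k* = [s/(n + δ)]^(1/(1−α)), so the ratio is [ (s_D/(n + δ)_D) / (s_R/(n + δ)_R) ]^1.4085.
s_D/(n + δ)_D = 0.37/0.134 = 2.7612; s_R/(n + δ)_R = 0.37/0.066 = 5.6061.
Ratio = (2.7612/5.6061)^1.4085 = 0.4925^1.4085 ≈ 0.3688

ratio ≈ 0.37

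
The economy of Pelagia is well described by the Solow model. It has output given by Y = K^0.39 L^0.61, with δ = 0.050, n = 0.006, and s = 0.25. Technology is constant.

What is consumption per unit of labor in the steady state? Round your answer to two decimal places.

c* ≈ 1.95

Steady state requires s·f(k) = (n + δ)·k, i.e. s·k^α = (n + δ)·k.
Dividing both sides by k: k^(1−α) = s / (n + δ).
k^0.61 = 0.25 / (0.006 + 0.050) = 0.25 / 0.056 = 4.4643
k* = 4.4643^(1/0.61) ≈ 11.6190
y* = (k*)^α = 11.6190^0.39 ≈ 2.6027
c* = (1 − s)·y* = (1 − 0.25) × 2.6027 ≈ 1.9520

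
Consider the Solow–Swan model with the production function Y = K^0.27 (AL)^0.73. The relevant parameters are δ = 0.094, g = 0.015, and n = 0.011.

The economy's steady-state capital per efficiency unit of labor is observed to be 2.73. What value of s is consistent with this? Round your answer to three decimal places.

At the steady state, Δk = 0, so s·k^α = (n + g + δ)·k.
So s / (n + g + δ) = (k*)^(1−α) = 2.73^0.73 = 2.0816.
Therefore s = 2.0816 × (n + g + δ) = 2.0816 × 0.120 = 0.2498.

s ≈ 0.250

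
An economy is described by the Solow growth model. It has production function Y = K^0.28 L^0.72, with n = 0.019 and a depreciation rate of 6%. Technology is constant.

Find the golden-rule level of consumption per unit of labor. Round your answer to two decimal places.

c_gold ≈ 1.18

At the golden rule, f'(k) = n + δ, so α·k^(α−1) = n + δ and k_gold = (α/(n + δ))^(1/(1−α)).
k_gold = (0.28/0.079)^(1/0.72) = 3.5443^1.3889 ≈ 5.7975
c_gold = f(k_gold) − (n + δ)·k_gold = 1.6357 − 0.079×5.7975 ≈ 1.1777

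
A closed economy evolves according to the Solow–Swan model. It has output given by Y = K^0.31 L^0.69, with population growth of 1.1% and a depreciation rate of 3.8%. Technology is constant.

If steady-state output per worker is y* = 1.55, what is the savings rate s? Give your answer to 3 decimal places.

Steady state requires s·f(k) = (n + δ)·k, i.e. s·k^α = (n + δ)·k.
Since y* = [s/(n + δ)]^(α/(1−α)), we have s/(n + δ) = (y*)^((1−α)/α) = 1.55^2.2258 = 2.6524.
Therefore s = 2.6524 × (n + δ) = 2.6524 × 0.049 = 0.1300.

s ≈ 0.130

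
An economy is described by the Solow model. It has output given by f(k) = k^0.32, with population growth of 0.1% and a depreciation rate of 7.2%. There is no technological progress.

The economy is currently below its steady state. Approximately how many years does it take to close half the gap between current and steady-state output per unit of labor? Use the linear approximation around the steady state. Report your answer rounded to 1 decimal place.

Near the steady state the convergence rate is λ = (1 − α)(n + δ).
λ = (1 − 0.32) × 0.073 = 0.68 × 0.073 = 0.04964
Half-life = ln 2 / λ = 0.6931 / 0.04964 ≈ 13.96 years

about 14.0 years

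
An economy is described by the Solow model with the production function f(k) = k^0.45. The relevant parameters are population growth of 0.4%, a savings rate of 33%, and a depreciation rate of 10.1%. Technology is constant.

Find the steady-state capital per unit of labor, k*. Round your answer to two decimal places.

At the steady state, Δk = 0, so s·k^α = (n + δ)·k.
Dividing both sides by k: k^(1−α) = s / (n + δ).
k^0.55 = 0.33 / (0.004 + 0.101) = 0.33 / 0.105 = 3.1429
k* = 3.1429^(1/0.55) ≈ 8.0212

k* = 8.02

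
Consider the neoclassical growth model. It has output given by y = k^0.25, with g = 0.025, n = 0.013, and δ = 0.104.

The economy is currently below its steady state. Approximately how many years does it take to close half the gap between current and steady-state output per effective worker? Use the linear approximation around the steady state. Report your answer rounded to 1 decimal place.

t_½ ≈ 6.5 years

Near the steady state the convergence rate is λ = (1 − α)(n + g + δ).
λ = (1 − 0.25) × 0.142 = 0.75 × 0.142 = 0.1065
Half-life = ln 2 / λ = 0.6931 / 0.1065 ≈ 6.51 years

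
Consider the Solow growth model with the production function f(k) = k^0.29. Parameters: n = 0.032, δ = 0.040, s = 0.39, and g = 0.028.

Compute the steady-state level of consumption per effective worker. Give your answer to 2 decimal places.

c* = 1.06

At the steady state, Δk = 0, so s·k^α = (n + g + δ)·k.
Rearranging, k^(1−α) = s / (n + g + δ).
k^0.71 = 0.39 / (0.032 + 0.028 + 0.040) = 0.39 / 0.100 = 3.9000
k* = 3.9000^(1/0.71) ≈ 6.7996
y* = (k*)^α = 6.7996^0.29 ≈ 1.7435
c* = (1 − s)·y* = (1 − 0.39) × 1.7435 ≈ 1.0635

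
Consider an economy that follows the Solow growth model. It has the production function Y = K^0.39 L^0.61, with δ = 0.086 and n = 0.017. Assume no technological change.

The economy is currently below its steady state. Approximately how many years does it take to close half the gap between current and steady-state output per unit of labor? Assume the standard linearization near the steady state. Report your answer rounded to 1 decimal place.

t_½ ≈ 11.0 years

Near the steady state the convergence rate is λ = (1 − α)(n + δ).
λ = (1 − 0.39) × 0.103 = 0.61 × 0.103 = 0.06283
Half-life = ln 2 / λ = 0.6931 / 0.06283 ≈ 11.03 years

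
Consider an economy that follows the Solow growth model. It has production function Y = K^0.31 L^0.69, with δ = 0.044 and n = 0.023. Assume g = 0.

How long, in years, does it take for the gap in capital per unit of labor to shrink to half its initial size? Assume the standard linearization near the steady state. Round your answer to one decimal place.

t_½ ≈ 15.0 years

Near the steady state the convergence rate is λ = (1 − α)(n + δ).
λ = (1 − 0.31) × 0.067 = 0.69 × 0.067 = 0.04623
Half-life = ln 2 / λ = 0.6931 / 0.04623 ≈ 14.99 years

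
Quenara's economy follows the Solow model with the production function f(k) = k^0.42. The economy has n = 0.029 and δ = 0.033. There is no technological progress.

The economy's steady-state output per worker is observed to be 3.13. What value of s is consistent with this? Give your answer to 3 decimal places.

In steady state, investment equals break-even investment: s·k^α = (n + δ)·k.
Since y* = [s/(n + δ)]^(α/(1−α)), we have s/(n + δ) = (y*)^((1−α)/α) = 3.13^1.381 = 4.8344.
Therefore s = 4.8344 × (n + δ) = 4.8344 × 0.062 = 0.2997.

s ≈ 0.300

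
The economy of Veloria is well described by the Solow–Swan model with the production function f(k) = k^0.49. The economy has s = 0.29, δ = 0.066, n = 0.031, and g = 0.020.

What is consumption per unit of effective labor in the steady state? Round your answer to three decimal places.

In steady state, investment equals break-even investment: s·k^α = (n + g + δ)·k.
Dividing both sides by k: k^(1−α) = s / (n + g + δ).
k^0.51 = 0.29 / (0.031 + 0.020 + 0.066) = 0.29 / 0.117 = 2.4786
k* = 2.4786^(1/0.51) ≈ 5.9286
y* = (k*)^α = 5.9286^0.49 ≈ 2.3919
c* = (1 − s)·y* = (1 − 0.29) × 2.3919 ≈ 1.6982

c* = 1.698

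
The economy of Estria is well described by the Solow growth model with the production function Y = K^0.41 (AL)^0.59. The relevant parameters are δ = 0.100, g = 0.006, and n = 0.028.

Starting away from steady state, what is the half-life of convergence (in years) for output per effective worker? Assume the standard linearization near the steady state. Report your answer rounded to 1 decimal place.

Near the steady state the convergence rate is λ = (1 − α)(n + g + δ).
λ = (1 − 0.41) × 0.134 = 0.59 × 0.134 = 0.07906
Half-life = ln 2 / λ = 0.6931 / 0.07906 ≈ 8.77 years

about 8.8 years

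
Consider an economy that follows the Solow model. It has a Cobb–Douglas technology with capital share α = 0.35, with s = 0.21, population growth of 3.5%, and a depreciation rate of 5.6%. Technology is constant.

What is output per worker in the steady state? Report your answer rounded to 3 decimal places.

y* = 1.569

In steady state, investment equals break-even investment: s·k^α = (n + δ)·k.
Dividing both sides by k: k^(1−α) = s / (n + δ).
k^0.65 = 0.21 / (0.035 + 0.056) = 0.21 / 0.091 = 2.3077
k* = 2.3077^(1/0.65) ≈ 3.6202
y* = (k*)^α = 3.6202^0.35 ≈ 1.5688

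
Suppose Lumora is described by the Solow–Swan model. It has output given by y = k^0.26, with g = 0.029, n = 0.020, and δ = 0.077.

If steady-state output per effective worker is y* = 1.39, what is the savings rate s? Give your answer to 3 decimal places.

s ≈ 0.322

Steady state requires s·f(k) = (n + g + δ)·k, i.e. s·k^α = (n + g + δ)·k.
Since y* = [s/(n + g + δ)]^(α/(1−α)), we have s/(n + g + δ) = (y*)^((1−α)/α) = 1.39^2.8462 = 2.5530.
Therefore s = 2.5530 × (n + g + δ) = 2.5530 × 0.126 = 0.3217.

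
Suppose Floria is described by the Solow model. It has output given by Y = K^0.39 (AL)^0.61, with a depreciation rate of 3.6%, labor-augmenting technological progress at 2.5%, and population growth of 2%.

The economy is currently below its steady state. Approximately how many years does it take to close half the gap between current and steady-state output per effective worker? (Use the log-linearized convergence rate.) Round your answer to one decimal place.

Near the steady state the convergence rate is λ = (1 − α)(n + g + δ).
λ = (1 − 0.39) × 0.081 = 0.61 × 0.081 = 0.04941
Half-life = ln 2 / λ = 0.6931 / 0.04941 ≈ 14.03 years

half-life ≈ 14.0 years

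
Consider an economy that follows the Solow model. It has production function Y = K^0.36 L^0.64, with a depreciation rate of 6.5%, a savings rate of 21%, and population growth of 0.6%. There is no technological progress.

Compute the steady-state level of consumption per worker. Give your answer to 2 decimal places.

c* = 1.45

In steady state, investment equals break-even investment: s·k^α = (n + δ)·k.
Dividing both sides by k: k^(1−α) = s / (n + δ).
k^0.64 = 0.21 / (0.006 + 0.065) = 0.21 / 0.071 = 2.9577
k* = 2.9577^(1/0.64) ≈ 5.4433
y* = (k*)^α = 5.4433^0.36 ≈ 1.8404
c* = (1 − s)·y* = (1 − 0.21) × 1.8404 ≈ 1.4539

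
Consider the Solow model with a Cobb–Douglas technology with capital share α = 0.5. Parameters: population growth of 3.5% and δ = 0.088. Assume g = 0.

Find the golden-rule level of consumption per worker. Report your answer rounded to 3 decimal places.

c_gold ≈ 2.033

At the golden rule, f'(k) = n + δ, so α·k^(α−1) = n + δ and k_gold = (α/(n + δ))^(1/(1−α)).
k_gold = (0.5/0.123)^(1/0.5) = 4.0650^2 ≈ 16.5242
c_gold = f(k_gold) − (n + δ)·k_gold = 4.0650 − 0.123×16.5242 ≈ 2.0325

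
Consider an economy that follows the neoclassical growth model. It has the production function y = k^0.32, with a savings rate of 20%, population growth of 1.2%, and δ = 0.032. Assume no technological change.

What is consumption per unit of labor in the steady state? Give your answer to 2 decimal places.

c* ≈ 1.63

At the steady state, Δk = 0, so s·k^α = (n + δ)·k.
Rearranging, k^(1−α) = s / (n + δ).
k^0.68 = 0.20 / (0.012 + 0.032) = 0.20 / 0.044 = 4.5455
k* = 4.5455^(1/0.68) ≈ 9.2690
y* = (k*)^α = 9.2690^0.32 ≈ 2.0392
c* = (1 − s)·y* = (1 − 0.20) × 2.0392 ≈ 1.6314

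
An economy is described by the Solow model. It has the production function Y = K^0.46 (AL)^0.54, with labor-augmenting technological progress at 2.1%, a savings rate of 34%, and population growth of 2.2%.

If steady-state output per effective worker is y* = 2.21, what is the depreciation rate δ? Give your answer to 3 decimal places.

δ ≈ 0.091

At the steady state, Δk = 0, so s·k^α = (n + g + δ)·k.
Since y* = [s/(n + g + δ)]^(α/(1−α)), we have s/(n + g + δ) = (y*)^((1−α)/α) = 2.21^1.1739 = 2.5368.
Therefore n + g + δ = s / 2.5368 = 0.34 / 2.5368 = 0.1340, so δ = 0.1340 − 0.043 = 0.0910.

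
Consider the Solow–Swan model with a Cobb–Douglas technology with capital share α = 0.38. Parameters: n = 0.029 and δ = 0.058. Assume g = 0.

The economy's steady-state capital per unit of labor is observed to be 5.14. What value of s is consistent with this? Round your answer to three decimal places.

s ≈ 0.240

Steady state requires s·f(k) = (n + δ)·k, i.e. s·k^α = (n + δ)·k.
So s / (n + δ) = (k*)^(1−α) = 5.14^0.62 = 2.7593.
Therefore s = 2.7593 × (n + δ) = 2.7593 × 0.087 = 0.2401.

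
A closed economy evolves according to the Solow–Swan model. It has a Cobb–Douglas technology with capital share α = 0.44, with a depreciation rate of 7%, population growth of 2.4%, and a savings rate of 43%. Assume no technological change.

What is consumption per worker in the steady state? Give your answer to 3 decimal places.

At the steady state, Δk = 0, so s·k^α = (n + δ)·k.
Dividing both sides by k: k^(1−α) = s / (n + δ).
k^0.56 = 0.43 / (0.024 + 0.070) = 0.43 / 0.094 = 4.5745
k* = 4.5745^(1/0.56) ≈ 15.1072
y* = (k*)^α = 15.1072^0.44 ≈ 3.3025
c* = (1 − s)·y* = (1 − 0.43) × 3.3025 ≈ 1.8824

c* = 1.882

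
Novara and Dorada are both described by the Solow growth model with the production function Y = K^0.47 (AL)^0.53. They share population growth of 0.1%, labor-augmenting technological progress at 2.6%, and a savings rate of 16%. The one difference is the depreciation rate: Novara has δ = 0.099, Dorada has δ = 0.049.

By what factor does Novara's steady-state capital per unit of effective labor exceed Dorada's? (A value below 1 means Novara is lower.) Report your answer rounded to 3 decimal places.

Steady-state k* = [s/(n + g + δ)]^(1/(1−α)), so the ratio is [ (s_N/(n + g + δ)_N) / (s_D/(n + g + δ)_D) ]^1.8868.
s_N/(n + g + δ)_N = 0.16/0.126 = 1.2698; s_D/(n + g + δ)_D = 0.16/0.076 = 2.1053.
Ratio = (1.2698/2.1053)^1.8868 = 0.6031^1.8868 ≈ 0.3852

k*_N / k*_D ≈ 0.385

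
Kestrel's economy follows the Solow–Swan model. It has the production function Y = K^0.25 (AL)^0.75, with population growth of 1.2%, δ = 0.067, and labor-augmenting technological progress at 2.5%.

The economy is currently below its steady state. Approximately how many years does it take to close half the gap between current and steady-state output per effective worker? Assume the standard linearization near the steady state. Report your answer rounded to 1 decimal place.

Near the steady state the convergence rate is λ = (1 − α)(n + g + δ).
λ = (1 − 0.25) × 0.104 = 0.75 × 0.104 = 0.0780
Half-life = ln 2 / λ = 0.6931 / 0.0780 ≈ 8.89 years

about 8.9 years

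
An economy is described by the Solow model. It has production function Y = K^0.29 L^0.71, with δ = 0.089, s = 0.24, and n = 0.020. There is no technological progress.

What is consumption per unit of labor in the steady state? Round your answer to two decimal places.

In steady state, investment equals break-even investment: s·k^α = (n + δ)·k.
Rearranging, k^(1−α) = s / (n + δ).
k^0.71 = 0.24 / (0.020 + 0.089) = 0.24 / 0.109 = 2.2018
k* = 2.2018^(1/0.71) ≈ 3.0394
y* = (k*)^α = 3.0394^0.29 ≈ 1.3804
c* = (1 − s)·y* = (1 − 0.24) × 1.3804 ≈ 1.0491

c* = 1.05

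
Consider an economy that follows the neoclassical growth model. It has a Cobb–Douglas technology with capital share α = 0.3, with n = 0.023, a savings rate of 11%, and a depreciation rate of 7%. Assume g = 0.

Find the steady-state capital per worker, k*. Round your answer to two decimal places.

At the steady state, Δk = 0, so s·k^α = (n + δ)·k.
Rearranging, k^(1−α) = s / (n + δ).
k^0.7 = 0.11 / (0.023 + 0.070) = 0.11 / 0.093 = 1.1828
k* = 1.1828^(1/0.7) ≈ 1.2710

k* = 1.27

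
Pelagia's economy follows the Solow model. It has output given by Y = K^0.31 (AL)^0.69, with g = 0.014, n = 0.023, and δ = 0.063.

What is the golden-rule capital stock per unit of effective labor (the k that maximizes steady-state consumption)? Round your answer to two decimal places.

The golden rule sets f'(k) = n + g + δ, i.e. α·k^(α−1) = n + g + δ.
So k^(1−α) = α / (n + g + δ) = 0.31 / 0.100 = 3.1000.
k_gold = 3.1000^(1/0.69) ≈ 5.1537

k_gold ≈ 5.15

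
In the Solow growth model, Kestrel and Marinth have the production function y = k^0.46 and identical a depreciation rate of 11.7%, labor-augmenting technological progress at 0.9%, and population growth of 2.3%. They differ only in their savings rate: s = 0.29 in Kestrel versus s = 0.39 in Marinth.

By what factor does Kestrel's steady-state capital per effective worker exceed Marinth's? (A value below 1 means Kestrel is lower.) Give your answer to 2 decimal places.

Steady-state k* = [s/(n + g + δ)]^(1/(1−α)), so the ratio is [ (s_K/(n + g + δ)_K) / (s_M/(n + g + δ)_M) ]^1.8519.
s_K/(n + g + δ)_K = 0.29/0.149 = 1.9463; s_M/(n + g + δ)_M = 0.39/0.149 = 2.6174.
Ratio = (1.9463/2.6174)^1.8519 = 0.7436^1.8519 ≈ 0.5777

ratio ≈ 0.58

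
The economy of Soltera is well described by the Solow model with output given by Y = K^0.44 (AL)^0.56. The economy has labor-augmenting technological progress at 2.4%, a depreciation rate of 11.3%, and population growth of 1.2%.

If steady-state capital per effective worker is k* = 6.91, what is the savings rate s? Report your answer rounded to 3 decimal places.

s ≈ 0.440

In steady state, investment equals break-even investment: s·k^α = (n + g + δ)·k.
So s / (n + g + δ) = (k*)^(1−α) = 6.91^0.56 = 2.9519.
Therefore s = 2.9519 × (n + g + δ) = 2.9519 × 0.149 = 0.4398.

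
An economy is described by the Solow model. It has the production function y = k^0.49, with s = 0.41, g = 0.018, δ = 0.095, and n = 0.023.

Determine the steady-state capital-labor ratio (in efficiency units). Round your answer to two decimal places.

Steady state requires s·f(k) = (n + g + δ)·k, i.e. s·k^α = (n + g + δ)·k.
Dividing both sides by k: k^(1−α) = s / (n + g + δ).
k^0.51 = 0.41 / (0.023 + 0.018 + 0.095) = 0.41 / 0.136 = 3.0147
k* = 3.0147^(1/0.51) ≈ 8.7035

k* = 8.70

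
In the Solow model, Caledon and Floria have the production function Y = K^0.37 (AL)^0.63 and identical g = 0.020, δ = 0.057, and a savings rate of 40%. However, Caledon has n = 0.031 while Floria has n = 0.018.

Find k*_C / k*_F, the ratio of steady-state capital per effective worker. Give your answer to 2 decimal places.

k*_C / k*_F ≈ 0.82

Steady-state k* = [s/(n + g + δ)]^(1/(1−α)), so the ratio is [ (s_C/(n + g + δ)_C) / (s_F/(n + g + δ)_F) ]^1.5873.
s_C/(n + g + δ)_C = 0.40/0.108 = 3.7037; s_F/(n + g + δ)_F = 0.40/0.095 = 4.2105.
Ratio = (3.7037/4.2105)^1.5873 = 0.8796^1.5873 ≈ 0.8158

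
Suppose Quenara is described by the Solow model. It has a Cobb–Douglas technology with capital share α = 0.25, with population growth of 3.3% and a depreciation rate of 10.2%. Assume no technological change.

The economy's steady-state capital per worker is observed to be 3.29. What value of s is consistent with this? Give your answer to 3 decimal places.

s ≈ 0.330

In steady state, investment equals break-even investment: s·k^α = (n + δ)·k.
So s / (n + δ) = (k*)^(1−α) = 3.29^0.75 = 2.4429.
Therefore s = 2.4429 × (n + δ) = 2.4429 × 0.135 = 0.3298.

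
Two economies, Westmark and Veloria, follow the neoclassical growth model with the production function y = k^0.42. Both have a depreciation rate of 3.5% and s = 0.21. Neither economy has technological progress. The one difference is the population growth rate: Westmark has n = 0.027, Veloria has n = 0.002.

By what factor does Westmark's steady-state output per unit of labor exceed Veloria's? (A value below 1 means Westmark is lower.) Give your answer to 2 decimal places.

Steady-state y* = [s/(n + δ)]^(α/(1−α)), so the ratio is [ (s_W/(n + δ)_W) / (s_V/(n + δ)_V) ]^0.7241.
s_W/(n + δ)_W = 0.21/0.062 = 3.3871; s_V/(n + δ)_V = 0.21/0.037 = 5.6757.
Ratio = (3.3871/5.6757)^0.7241 = 0.5968^0.7241 ≈ 0.6881

ratio ≈ 0.69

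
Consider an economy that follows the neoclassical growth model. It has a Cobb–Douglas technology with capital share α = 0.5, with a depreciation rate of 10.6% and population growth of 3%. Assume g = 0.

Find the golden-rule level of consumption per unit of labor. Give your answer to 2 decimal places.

c_gold ≈ 1.84

At the golden rule, f'(k) = n + δ, so α·k^(α−1) = n + δ and k_gold = (α/(n + δ))^(1/(1−α)).
k_gold = (0.5/0.136)^(1/0.5) = 3.6765^2 ≈ 13.5167
c_gold = f(k_gold) − (n + δ)·k_gold = 3.6765 − 0.136×13.5167 ≈ 1.8382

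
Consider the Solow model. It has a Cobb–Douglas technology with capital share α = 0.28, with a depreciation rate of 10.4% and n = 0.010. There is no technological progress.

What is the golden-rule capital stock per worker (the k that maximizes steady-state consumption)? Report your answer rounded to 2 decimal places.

The golden rule sets f'(k) = n + δ, i.e. α·k^(α−1) = n + δ.
So k^(1−α) = α / (n + δ) = 0.28 / 0.114 = 2.4561.
k_gold = 2.4561^(1/0.72) ≈ 3.4834

k_gold ≈ 3.48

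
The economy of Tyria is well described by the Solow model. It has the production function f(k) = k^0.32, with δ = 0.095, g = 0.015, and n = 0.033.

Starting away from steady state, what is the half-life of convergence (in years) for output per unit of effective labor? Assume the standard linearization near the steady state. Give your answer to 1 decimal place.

t_½ ≈ 7.1 years

Near the steady state the convergence rate is λ = (1 − α)(n + g + δ).
λ = (1 − 0.32) × 0.143 = 0.68 × 0.143 = 0.09724
Half-life = ln 2 / λ = 0.6931 / 0.09724 ≈ 7.13 years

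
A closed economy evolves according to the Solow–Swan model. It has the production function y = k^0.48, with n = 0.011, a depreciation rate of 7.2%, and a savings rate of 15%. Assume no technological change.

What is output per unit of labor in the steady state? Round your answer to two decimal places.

y* = 1.73

Steady state requires s·f(k) = (n + δ)·k, i.e. s·k^α = (n + δ)·k.
Dividing both sides by k: k^(1−α) = s / (n + δ).
k^0.52 = 0.15 / (0.011 + 0.072) = 0.15 / 0.083 = 1.8072
k* = 1.8072^(1/0.52) ≈ 3.1206
y* = (k*)^α = 3.1206^0.48 ≈ 1.7268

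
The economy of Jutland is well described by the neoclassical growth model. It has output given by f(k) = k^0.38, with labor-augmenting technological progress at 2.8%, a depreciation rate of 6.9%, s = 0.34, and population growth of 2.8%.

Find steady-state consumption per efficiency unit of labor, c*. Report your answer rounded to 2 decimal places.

At the steady state, Δk = 0, so s·k^α = (n + g + δ)·k.
Dividing both sides by k: k^(1−α) = s / (n + g + δ).
k^0.62 = 0.34 / (0.028 + 0.028 + 0.069) = 0.34 / 0.125 = 2.7200
k* = 2.7200^(1/0.62) ≈ 5.0225
y* = (k*)^α = 5.0225^0.38 ≈ 1.8465
c* = (1 − s)·y* = (1 − 0.34) × 1.8465 ≈ 1.2187

c* ≈ 1.22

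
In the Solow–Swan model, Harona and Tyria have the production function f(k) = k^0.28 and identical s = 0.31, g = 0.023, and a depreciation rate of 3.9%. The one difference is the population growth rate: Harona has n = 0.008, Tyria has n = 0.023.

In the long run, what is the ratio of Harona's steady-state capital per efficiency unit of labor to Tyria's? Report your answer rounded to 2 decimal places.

Steady-state k* = [s/(n + g + δ)]^(1/(1−α)), so the ratio is [ (s_H/(n + g + δ)_H) / (s_T/(n + g + δ)_T) ]^1.3889.
s_H/(n + g + δ)_H = 0.31/0.070 = 4.4286; s_T/(n + g + δ)_T = 0.31/0.085 = 3.6471.
Ratio = (4.4286/3.6471)^1.3889 = 1.2143^1.3889 ≈ 1.3095

k*_H / k*_T ≈ 1.31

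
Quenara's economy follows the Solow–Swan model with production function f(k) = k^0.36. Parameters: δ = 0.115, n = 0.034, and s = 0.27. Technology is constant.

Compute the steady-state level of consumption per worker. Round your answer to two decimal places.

c* = 1.02

Steady state requires s·f(k) = (n + δ)·k, i.e. s·k^α = (n + δ)·k.
Rearranging, k^(1−α) = s / (n + δ).
k^0.64 = 0.27 / (0.034 + 0.115) = 0.27 / 0.149 = 1.8121
k* = 1.8121^(1/0.64) ≈ 2.5317
y* = (k*)^α = 2.5317^0.36 ≈ 1.3971
c* = (1 − s)·y* = (1 − 0.27) × 1.3971 ≈ 1.0199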